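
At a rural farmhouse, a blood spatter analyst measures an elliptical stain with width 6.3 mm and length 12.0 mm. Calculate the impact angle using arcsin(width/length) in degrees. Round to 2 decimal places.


Blood spatter impact angle calculation:
width / length = 6.3 / 12.0 = 0.525
angle = arcsin(0.525)
angle = 31.67 degrees

31.67


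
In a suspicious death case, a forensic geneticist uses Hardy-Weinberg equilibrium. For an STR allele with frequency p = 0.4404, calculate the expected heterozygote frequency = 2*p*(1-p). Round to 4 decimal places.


Hardy-Weinberg heterozygote frequency:
q = 1 - p = 1 - 0.4404 = 0.5596
2pq = 2 * 0.4404 * 0.5596 = 0.4929

0.4929


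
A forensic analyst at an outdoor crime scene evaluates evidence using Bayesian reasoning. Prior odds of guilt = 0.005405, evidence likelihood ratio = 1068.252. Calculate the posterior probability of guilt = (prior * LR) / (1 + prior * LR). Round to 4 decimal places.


Bayesian evidence evaluation:
Posterior odds = prior_odds * LR = 0.005405 * 1068.252 = 5.773902
Posterior probability = posterior_odds / (1 + posterior_odds)
= 5.773902 / (1 + 5.773902)
= 5.773902 / 6.773902
= 0.8524

0.8524


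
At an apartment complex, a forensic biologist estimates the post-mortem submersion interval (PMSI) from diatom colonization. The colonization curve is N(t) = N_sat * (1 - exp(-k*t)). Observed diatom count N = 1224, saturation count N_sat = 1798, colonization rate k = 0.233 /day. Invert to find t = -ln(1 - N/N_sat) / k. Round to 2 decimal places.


PMSI from diatom colonization curve:
N / N_sat = 1224 / 1798 = 0.680756
1 - N/N_sat = 0.319244
ln(1 - N/N_sat) = -1.1418
t = -ln(1 - N/N_sat) / k = -(-1.1418) / 0.233 = 4.90 days

4.90


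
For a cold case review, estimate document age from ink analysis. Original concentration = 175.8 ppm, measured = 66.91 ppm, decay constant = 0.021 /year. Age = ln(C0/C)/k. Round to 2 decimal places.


Document age estimation:
C0/C = 175.8 / 66.91 = 2.62741
ln(C0/C) = 0.965999
t = 0.965999 / 0.021 = 46.00 years

46.00


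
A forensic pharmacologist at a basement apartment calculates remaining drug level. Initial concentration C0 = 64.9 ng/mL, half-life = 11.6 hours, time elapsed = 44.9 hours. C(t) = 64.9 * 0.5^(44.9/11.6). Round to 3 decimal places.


Drug concentration decay:
Number of half-lives = t / t_half = 44.9 / 11.6 = 3.87069
Decay factor = 0.5^3.87069 = 0.06836065
C(t) = 64.9 * 0.06836065 = 4.437 ng/mL

4.437


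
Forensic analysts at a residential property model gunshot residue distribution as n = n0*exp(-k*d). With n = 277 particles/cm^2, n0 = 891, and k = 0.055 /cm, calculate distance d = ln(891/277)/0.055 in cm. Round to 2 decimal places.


GSR distance calculation:
n0/n = 891 / 277 = 3.216606
ln(n0/n) = 1.168327
d = 1.168327 / 0.055 = 21.24 cm

21.24


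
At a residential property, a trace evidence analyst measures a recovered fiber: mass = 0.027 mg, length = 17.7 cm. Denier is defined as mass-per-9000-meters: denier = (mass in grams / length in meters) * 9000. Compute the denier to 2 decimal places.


Denier calculation:
Mass in grams = 0.027 mg / 1000 = 0.000027 g
Length in meters = 17.7 cm / 100 = 0.177 m
Linear density = mass / length = 0.000027 / 0.177 = 0.00015254 g/m
Denier = (g/m) * 9000 = 0.00015254 * 9000 = 1.37

1.37


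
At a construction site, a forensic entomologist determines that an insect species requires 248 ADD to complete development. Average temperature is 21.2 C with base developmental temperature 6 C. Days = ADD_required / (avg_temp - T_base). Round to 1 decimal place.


Insect development time:
Effective temperature = avg_temp - T_base = 21.2 - 6 = 15.2 C
Days = ADD / effective_temp = 248 / 15.2 = 16.3 days

16.3


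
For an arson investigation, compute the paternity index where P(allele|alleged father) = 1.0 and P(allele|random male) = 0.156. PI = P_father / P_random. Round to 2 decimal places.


Paternity Index calculation:
PI = P(allele|father) / P(allele|random)
PI = 1.0 / 0.156
PI = 6.41

6.41


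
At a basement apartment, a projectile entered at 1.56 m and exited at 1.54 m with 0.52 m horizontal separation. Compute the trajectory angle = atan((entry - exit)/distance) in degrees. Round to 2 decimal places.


Bullet trajectory angle:
Height difference = 1.56 - 1.54 = 0.02 m
angle = atan(0.02 / 0.52)
angle = atan(0.038462)
angle = 2.20 degrees

2.20


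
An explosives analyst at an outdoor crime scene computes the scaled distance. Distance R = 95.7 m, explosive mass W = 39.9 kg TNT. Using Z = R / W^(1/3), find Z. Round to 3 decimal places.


Scaled distance calculation:
W^(1/3) = 39.9^(1/3) = 3.4171
Z = R / W^(1/3) = 95.7 / 3.4171
Z = 28.006 m/kg^(1/3)

28.006


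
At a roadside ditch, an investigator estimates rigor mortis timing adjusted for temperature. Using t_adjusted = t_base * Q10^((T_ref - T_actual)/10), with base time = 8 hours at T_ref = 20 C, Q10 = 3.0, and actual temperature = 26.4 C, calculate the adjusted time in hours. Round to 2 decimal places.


Rigor mortis time adjustment:
Exponent = (T_ref - T_actual) / 10 = (20 - 26.4) / 10 = -0.64
Q10 factor = 3.0^-0.64 = 0.49504
t_adjusted = 8 * 0.49504 = 3.96 hours

3.96


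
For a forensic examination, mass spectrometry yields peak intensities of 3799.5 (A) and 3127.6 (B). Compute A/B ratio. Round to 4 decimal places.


Spectral peak ratio:
Peak A = 3799.5 counts
Peak B = 3127.6 counts
Ratio = 3799.5 / 3127.6 = 1.2148

1.2148


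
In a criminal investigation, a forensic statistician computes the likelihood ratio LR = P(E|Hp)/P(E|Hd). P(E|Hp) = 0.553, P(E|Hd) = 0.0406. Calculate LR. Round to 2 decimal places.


Likelihood ratio calculation:
LR = P(E|Hp) / P(E|Hd)
LR = 0.553 / 0.0406
LR = 13.62

13.62


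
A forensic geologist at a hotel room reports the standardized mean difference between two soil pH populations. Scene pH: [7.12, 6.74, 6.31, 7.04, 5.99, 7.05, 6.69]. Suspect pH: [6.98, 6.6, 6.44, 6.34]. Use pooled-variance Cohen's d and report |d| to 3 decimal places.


Pooled-variance Cohen's d for soil pH comparison:
Scene mean = 46.94 / 7 = 6.705714
Suspect mean = 26.36 / 4 = 6.59
Scene sample variance s_s^2 = 0.178695
Suspect sample variance s_c^2 = 0.079067
Pooled variance = ((n_s-1)*s_s^2 + (n_c-1)*s_c^2) / (n_s + n_c - 2) = 0.145486
Pooled SD = sqrt(0.145486) = 0.381426
Mean difference = 0.115714
|d| = |0.115714| / 0.381426 = 0.303

0.303


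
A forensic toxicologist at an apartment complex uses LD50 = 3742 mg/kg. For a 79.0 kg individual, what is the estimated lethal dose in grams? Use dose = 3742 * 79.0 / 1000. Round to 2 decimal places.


Lethal dose calculation:
Lethal dose = LD50 * body_weight / 1000
= 3742 * 79.0 / 1000
= 295618 / 1000
= 295.62 g

295.62


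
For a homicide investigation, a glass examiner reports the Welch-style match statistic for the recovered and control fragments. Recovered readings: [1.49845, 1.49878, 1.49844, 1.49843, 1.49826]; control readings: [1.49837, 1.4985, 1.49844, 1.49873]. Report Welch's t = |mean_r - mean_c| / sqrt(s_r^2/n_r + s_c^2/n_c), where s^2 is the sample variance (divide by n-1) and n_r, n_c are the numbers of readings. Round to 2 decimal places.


Welch's t-criterion for glass RI comparison:
Recovered mean = sum / n_r = 7.49236 / 5 = 1.498472
Control mean = sum / n_c = 5.99404 / 4 = 1.49851
Recovered sample variance s_r^2 = 3.577e-08
Control sample variance s_c^2 = 2.43333e-08
Welch SE (unpooled) = sqrt(s_r^2/n_r + s_c^2/n_c) = sqrt(7.154e-09 + 6.08333e-09) = sqrt(1.32373e-08) = 0.000115053
|mean_r - mean_c| = 3.8e-05
t = 3.8e-05 / 0.000115053 = 0.33

0.33


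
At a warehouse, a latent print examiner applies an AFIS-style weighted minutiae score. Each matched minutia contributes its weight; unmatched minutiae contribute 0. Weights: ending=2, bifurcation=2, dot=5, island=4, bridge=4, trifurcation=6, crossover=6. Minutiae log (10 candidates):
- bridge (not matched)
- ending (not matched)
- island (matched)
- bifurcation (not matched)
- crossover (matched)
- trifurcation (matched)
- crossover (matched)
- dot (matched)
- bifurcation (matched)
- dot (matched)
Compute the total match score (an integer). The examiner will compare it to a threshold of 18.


Weighted minutiae match score:
  bridge: not matched, +0
  ending: not matched, +0
  island: matched, +4 (running total 4)
  bifurcation: not matched, +0
  crossover: matched, +6 (running total 10)
  trifurcation: matched, +6 (running total 16)
  crossover: matched, +6 (running total 22)
  dot: matched, +5 (running total 27)
  bifurcation: matched, +2 (running total 29)
  dot: matched, +5 (running total 34)
Total score = 34
Threshold = 18; verdict = identification

34


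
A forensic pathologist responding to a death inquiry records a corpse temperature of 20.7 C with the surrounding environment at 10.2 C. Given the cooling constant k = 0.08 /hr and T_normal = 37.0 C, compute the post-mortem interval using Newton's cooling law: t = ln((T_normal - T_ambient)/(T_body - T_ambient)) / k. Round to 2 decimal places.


Using Newton's law of cooling:
t = ln((T_normal - T_ambient) / (T_body - T_ambient)) / k
T_normal - T_ambient = 26.8
T_body - T_ambient = 10.5
Ratio = 2.552381
ln(ratio) = 0.937027
t = 0.937027 / 0.08 = 11.71 hours

11.71


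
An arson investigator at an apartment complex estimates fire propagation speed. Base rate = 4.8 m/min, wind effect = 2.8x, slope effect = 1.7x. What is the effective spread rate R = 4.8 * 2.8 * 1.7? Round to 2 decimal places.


Fire spread rate calculation:
R = R0 * wind_factor * slope_factor
= 4.8 * 2.8 * 1.7
= 13.44 * 1.7
= 22.85 m/min

22.85


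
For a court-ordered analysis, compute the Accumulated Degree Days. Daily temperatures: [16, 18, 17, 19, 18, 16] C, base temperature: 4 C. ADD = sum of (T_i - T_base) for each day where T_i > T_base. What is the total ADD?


Computing ADD day by day:
Day 1: max(0, 16 - 4) = 12
Day 2: max(0, 18 - 4) = 14
Day 3: max(0, 17 - 4) = 13
Day 4: max(0, 19 - 4) = 15
Day 5: max(0, 18 - 4) = 14
Day 6: max(0, 16 - 4) = 12
Total ADD = 80

80


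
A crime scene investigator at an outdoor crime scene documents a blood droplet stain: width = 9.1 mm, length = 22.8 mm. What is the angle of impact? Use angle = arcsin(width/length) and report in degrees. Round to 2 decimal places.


Blood spatter impact angle calculation:
width / length = 9.1 / 22.8 = 0.399123
angle = arcsin(0.399123)
angle = 23.52 degrees

23.52


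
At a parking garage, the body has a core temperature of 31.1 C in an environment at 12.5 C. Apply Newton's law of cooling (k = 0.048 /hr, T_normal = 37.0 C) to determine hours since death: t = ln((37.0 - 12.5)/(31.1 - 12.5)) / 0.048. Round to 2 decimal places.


Using Newton's law of cooling:
t = ln((T_normal - T_ambient) / (T_body - T_ambient)) / k
T_normal - T_ambient = 24.5
T_body - T_ambient = 18.6
Ratio = 1.317204
ln(ratio) = 0.275511
t = 0.275511 / 0.048 = 5.74 hours

5.74


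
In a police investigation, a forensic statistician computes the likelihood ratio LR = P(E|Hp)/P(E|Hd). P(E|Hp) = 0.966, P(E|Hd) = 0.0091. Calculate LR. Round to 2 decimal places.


Likelihood ratio calculation:
LR = P(E|Hp) / P(E|Hd)
LR = 0.966 / 0.0091
LR = 106.15

106.15


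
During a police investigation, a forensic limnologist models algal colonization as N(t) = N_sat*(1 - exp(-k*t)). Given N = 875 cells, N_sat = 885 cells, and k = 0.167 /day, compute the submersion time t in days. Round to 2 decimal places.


PMSI from diatom colonization curve:
N / N_sat = 875 / 885 = 0.988701
1 - N/N_sat = 0.011299
ln(1 - N/N_sat) = -4.483041
t = -ln(1 - N/N_sat) / k = -(-4.483041) / 0.167 = 26.84 days

26.84


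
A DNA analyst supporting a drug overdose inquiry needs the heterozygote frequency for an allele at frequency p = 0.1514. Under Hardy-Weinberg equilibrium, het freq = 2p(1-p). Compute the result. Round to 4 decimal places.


Hardy-Weinberg heterozygote frequency:
q = 1 - p = 1 - 0.1514 = 0.8486
2pq = 2 * 0.1514 * 0.8486 = 0.2570

0.2570


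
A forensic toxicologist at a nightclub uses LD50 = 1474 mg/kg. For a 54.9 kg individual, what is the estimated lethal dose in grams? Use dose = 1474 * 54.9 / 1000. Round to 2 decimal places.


Lethal dose calculation:
Lethal dose = LD50 * body_weight / 1000
= 1474 * 54.9 / 1000
= 80922.6 / 1000
= 80.92 g

80.92


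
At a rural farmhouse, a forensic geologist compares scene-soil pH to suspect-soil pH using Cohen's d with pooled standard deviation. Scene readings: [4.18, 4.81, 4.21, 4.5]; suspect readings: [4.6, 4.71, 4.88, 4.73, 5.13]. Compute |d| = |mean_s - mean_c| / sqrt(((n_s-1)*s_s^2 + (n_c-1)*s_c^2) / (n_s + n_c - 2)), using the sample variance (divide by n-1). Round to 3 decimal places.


Pooled-variance Cohen's d for soil pH comparison:
Scene mean = 17.7 / 4 = 4.425
Suspect mean = 24.05 / 5 = 4.81
Scene sample variance s_s^2 = 0.0867
Suspect sample variance s_c^2 = 0.04195
Pooled variance = ((n_s-1)*s_s^2 + (n_c-1)*s_c^2) / (n_s + n_c - 2) = 0.061129
Pooled SD = sqrt(0.061129) = 0.247243
Mean difference = -0.385
|d| = |-0.385| / 0.247243 = 1.557

1.557


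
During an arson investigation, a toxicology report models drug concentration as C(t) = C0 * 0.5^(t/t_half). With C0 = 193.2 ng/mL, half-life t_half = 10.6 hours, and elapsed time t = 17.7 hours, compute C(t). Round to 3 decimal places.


Drug concentration decay:
Number of half-lives = t / t_half = 17.7 / 10.6 = 1.669811
Decay factor = 0.5^1.669811 = 0.31429452
C(t) = 193.2 * 0.31429452 = 60.722 ng/mL

60.722


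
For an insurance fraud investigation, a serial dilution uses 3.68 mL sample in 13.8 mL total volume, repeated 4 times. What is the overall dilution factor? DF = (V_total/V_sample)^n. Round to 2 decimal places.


Dilution factor calculation:
Single dilution = V_total / V_sample = 13.8 / 3.68 ≈ 3.75
Number of dilutions = 4
Total DF = (13.8 / 3.68)^4 (full precision, rounded at the end) = 197.75

197.75


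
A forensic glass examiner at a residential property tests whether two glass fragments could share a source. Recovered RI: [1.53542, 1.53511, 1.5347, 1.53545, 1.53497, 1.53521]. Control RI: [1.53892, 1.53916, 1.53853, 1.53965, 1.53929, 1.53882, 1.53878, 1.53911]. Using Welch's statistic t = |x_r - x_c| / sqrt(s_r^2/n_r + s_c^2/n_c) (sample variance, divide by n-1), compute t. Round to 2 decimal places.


Welch's t-criterion for glass RI comparison:
Recovered mean = sum / n_r = 9.21086 / 6 = 1.5351433
Control mean = sum / n_c = 12.31226 / 8 = 1.5390325
Recovered sample variance s_r^2 = 8.05467e-08
Control sample variance s_c^2 = 1.20564e-07
Welch SE (unpooled) = sqrt(s_r^2/n_r + s_c^2/n_c) = sqrt(1.34244e-08 + 1.50705e-08) = sqrt(2.84949e-08) = 0.000168804
|mean_r - mean_c| = 0.00388917
t = 0.00388917 / 0.000168804 = 23.04

23.04


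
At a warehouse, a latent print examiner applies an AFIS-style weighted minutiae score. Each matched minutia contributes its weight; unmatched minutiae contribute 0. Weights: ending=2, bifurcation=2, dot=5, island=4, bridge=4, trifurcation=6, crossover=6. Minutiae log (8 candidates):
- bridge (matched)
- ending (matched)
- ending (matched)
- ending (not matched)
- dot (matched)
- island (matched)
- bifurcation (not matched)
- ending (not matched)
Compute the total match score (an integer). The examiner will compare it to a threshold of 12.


Weighted minutiae match score:
  bridge: matched, +4 (running total 4)
  ending: matched, +2 (running total 6)
  ending: matched, +2 (running total 8)
  ending: not matched, +0
  dot: matched, +5 (running total 13)
  island: matched, +4 (running total 17)
  bifurcation: not matched, +0
  ending: not matched, +0
Total score = 17
Threshold = 12; verdict = identification

17


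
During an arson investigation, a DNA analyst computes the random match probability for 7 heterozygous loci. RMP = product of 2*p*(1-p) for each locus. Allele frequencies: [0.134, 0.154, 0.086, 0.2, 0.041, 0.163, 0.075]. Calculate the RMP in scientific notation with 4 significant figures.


Computing RMP for 7 loci:
Locus 1: 2 * 0.134 * 0.866 = 0.232088
Locus 2: 2 * 0.154 * 0.846 = 0.260568
Locus 3: 2 * 0.086 * 0.914 = 0.157208
Locus 4: 2 * 0.2 * 0.8 = 0.32
Locus 5: 2 * 0.041 * 0.959 = 0.078638
Locus 6: 2 * 0.163 * 0.837 = 0.272862
Locus 7: 2 * 0.075 * 0.925 = 0.13875
RMP = 9.057e-06

9.057e-06


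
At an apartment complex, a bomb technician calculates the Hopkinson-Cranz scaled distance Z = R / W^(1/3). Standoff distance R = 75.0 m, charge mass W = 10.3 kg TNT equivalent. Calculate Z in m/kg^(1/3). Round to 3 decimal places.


Scaled distance calculation:
W^(1/3) = 10.3^(1/3) = 2.175767
Z = R / W^(1/3) = 75.0 / 2.175767
Z = 34.471 m/kg^(1/3)

34.471


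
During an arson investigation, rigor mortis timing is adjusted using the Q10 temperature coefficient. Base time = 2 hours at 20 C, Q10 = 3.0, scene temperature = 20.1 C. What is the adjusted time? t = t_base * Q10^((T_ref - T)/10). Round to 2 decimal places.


Rigor mortis time adjustment:
Exponent = (T_ref - T_actual) / 10 = (20 - 20.1) / 10 = -0.01
Q10 factor = 3.0^-0.01 = 0.98907
t_adjusted = 2 * 0.98907 = 1.98 hours

1.98


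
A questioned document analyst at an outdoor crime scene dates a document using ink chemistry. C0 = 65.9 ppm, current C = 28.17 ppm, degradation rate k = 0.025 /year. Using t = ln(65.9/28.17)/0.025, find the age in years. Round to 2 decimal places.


Document age estimation:
C0/C = 65.9 / 28.17 = 2.339368
ln(C0/C) = 0.849881
t = 0.849881 / 0.025 = 34.00 years

34.00


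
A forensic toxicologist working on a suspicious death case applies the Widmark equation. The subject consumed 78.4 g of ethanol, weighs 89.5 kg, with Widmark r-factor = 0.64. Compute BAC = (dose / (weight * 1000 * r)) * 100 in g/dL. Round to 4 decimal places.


Applying the Widmark formula:
BAC = (dose_g / (body_wt * 1000 * r)) * 100
Denominator = 89.5 * 1000 * 0.64 = 57280
BAC = (78.4 / 57280) * 100
BAC = 0.1369 g/dL

0.1369


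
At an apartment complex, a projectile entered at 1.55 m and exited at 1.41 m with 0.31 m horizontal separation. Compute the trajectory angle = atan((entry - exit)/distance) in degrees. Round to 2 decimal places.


Bullet trajectory angle:
Height difference = 1.55 - 1.41 = 0.14 m
angle = atan(0.14 / 0.31)
angle = atan(0.451613)
angle = 24.30 degrees

24.30


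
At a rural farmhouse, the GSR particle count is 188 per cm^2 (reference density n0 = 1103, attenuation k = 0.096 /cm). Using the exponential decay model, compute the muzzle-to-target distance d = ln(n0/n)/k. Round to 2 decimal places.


GSR distance calculation:
n0/n = 1103 / 188 = 5.867021
ln(n0/n) = 1.769347
d = 1.769347 / 0.096 = 18.43 cm

18.43


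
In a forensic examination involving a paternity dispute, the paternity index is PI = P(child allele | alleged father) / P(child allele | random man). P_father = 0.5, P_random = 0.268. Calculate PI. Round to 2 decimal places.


Paternity Index calculation:
PI = P(allele|father) / P(allele|random)
PI = 0.5 / 0.268
PI = 1.87

1.87


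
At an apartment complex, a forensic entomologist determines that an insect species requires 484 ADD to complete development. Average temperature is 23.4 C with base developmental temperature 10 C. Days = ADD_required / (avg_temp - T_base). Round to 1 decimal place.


Insect development time:
Effective temperature = avg_temp - T_base = 23.4 - 10 = 13.4 C
Days = ADD / effective_temp = 484 / 13.4 = 36.1 days

36.1


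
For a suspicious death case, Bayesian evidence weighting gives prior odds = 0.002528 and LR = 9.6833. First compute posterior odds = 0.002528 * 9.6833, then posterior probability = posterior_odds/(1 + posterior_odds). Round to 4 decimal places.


Bayesian evidence evaluation:
Posterior odds = prior_odds * LR = 0.002528 * 9.6833 = 0.02447938
Posterior probability = posterior_odds / (1 + posterior_odds)
= 0.02447938 / (1 + 0.02447938)
= 0.02447938 / 1.02447938
= 0.0239

0.0239


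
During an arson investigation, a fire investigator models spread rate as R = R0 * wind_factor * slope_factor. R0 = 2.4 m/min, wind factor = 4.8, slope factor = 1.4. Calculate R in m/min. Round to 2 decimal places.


Fire spread rate calculation:
R = R0 * wind_factor * slope_factor
= 2.4 * 4.8 * 1.4
= 11.52 * 1.4
= 16.13 m/min

16.13


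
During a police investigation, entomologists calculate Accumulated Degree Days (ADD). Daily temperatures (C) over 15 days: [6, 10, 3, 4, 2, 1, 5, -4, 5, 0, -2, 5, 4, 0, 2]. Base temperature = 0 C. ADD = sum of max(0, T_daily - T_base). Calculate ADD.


Computing ADD day by day:
Day 1: max(0, 6 - 0) = 6
Day 2: max(0, 10 - 0) = 10
Day 3: max(0, 3 - 0) = 3
Day 4: max(0, 4 - 0) = 4
Day 5: max(0, 2 - 0) = 2
Day 6: max(0, 1 - 0) = 1
Day 7: max(0, 5 - 0) = 5
Day 8: max(0, -4 - 0) = 0
Day 9: max(0, 5 - 0) = 5
Day 10: max(0, 0 - 0) = 0
Day 11: max(0, -2 - 0) = 0
Day 12: max(0, 5 - 0) = 5
Day 13: max(0, 4 - 0) = 4
Day 14: max(0, 0 - 0) = 0
Day 15: max(0, 2 - 0) = 2
Total ADD = 47

47


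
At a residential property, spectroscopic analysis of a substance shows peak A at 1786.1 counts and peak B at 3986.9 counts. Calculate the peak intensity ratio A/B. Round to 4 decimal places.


Spectral peak ratio:
Peak A = 1786.1 counts
Peak B = 3986.9 counts
Ratio = 1786.1 / 3986.9 = 0.4480

0.4480


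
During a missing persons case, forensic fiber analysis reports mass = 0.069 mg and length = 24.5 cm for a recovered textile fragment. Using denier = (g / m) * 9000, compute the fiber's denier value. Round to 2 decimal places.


Denier calculation:
Mass in grams = 0.069 mg / 1000 = 0.000069 g
Length in meters = 24.5 cm / 100 = 0.245 m
Linear density = mass / length = 0.000069 / 0.245 = 0.00028163 g/m
Denier = (g/m) * 9000 = 0.00028163 * 9000 = 2.53

2.53


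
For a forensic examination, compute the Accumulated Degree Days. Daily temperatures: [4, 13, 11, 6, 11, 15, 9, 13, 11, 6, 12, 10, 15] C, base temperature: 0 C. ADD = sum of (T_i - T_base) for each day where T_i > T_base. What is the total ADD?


Computing ADD day by day:
Day 1: max(0, 4 - 0) = 4
Day 2: max(0, 13 - 0) = 13
Day 3: max(0, 11 - 0) = 11
Day 4: max(0, 6 - 0) = 6
Day 5: max(0, 11 - 0) = 11
Day 6: max(0, 15 - 0) = 15
Day 7: max(0, 9 - 0) = 9
Day 8: max(0, 13 - 0) = 13
Day 9: max(0, 11 - 0) = 11
Day 10: max(0, 6 - 0) = 6
Day 11: max(0, 12 - 0) = 12
Day 12: max(0, 10 - 0) = 10
Day 13: max(0, 15 - 0) = 15
Total ADD = 136

136


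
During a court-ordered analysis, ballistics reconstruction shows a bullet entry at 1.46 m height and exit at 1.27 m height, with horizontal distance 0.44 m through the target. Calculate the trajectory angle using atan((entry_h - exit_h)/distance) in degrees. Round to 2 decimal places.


Bullet trajectory angle:
Height difference = 1.46 - 1.27 = 0.19 m
angle = atan(0.19 / 0.44)
angle = atan(0.431818)
angle = 23.36 degrees

23.36


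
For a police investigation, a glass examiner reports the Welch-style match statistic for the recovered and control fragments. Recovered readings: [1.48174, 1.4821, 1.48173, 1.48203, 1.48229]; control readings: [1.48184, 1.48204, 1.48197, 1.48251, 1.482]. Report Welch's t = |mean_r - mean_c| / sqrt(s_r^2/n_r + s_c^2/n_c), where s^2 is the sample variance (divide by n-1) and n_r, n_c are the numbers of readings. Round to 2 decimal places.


Welch's t-criterion for glass RI comparison:
Recovered mean = sum / n_r = 7.40989 / 5 = 1.481978
Control mean = sum / n_c = 7.41036 / 5 = 1.482072
Recovered sample variance s_r^2 = 5.827e-08
Control sample variance s_c^2 = 6.557e-08
Welch SE (unpooled) = sqrt(s_r^2/n_r + s_c^2/n_c) = sqrt(1.1654e-08 + 1.3114e-08) = sqrt(2.4768e-08) = 0.000157379
|mean_r - mean_c| = 9.4e-05
t = 9.4e-05 / 0.000157379 = 0.60

0.60


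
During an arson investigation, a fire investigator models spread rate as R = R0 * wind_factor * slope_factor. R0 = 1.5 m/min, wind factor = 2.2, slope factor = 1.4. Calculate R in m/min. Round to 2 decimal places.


Fire spread rate calculation:
R = R0 * wind_factor * slope_factor
= 1.5 * 2.2 * 1.4
= 3.3 * 1.4
= 4.62 m/min

4.62


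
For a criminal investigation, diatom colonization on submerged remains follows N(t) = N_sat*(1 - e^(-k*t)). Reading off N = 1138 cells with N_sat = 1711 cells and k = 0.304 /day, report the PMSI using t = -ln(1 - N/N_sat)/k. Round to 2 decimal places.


PMSI from diatom colonization curve:
N / N_sat = 1138 / 1711 = 0.665108
1 - N/N_sat = 0.334892
ln(1 - N/N_sat) = -1.093947
t = -ln(1 - N/N_sat) / k = -(-1.093947) / 0.304 = 3.60 days

3.60


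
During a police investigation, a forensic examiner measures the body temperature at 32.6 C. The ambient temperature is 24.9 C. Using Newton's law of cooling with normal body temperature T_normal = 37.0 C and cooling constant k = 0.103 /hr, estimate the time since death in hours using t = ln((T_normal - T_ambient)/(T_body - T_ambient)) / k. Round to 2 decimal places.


Using Newton's law of cooling:
t = ln((T_normal - T_ambient) / (T_body - T_ambient)) / k
T_normal - T_ambient = 12.1
T_body - T_ambient = 7.7
Ratio = 1.571429
ln(ratio) = 0.451985
t = 0.451985 / 0.103 = 4.39 hours

4.39


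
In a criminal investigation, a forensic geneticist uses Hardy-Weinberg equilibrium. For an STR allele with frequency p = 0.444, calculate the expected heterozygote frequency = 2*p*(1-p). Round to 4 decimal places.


Hardy-Weinberg heterozygote frequency:
q = 1 - p = 1 - 0.444 = 0.556
2pq = 2 * 0.444 * 0.556 = 0.4937

0.4937


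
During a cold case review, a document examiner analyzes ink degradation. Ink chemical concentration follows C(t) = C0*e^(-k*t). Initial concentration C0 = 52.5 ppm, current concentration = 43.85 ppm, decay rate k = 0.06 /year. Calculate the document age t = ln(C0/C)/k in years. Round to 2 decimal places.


Document age estimation:
C0/C = 52.5 / 43.85 = 1.197263
ln(C0/C) = 0.180038
t = 0.180038 / 0.06 = 3.00 years

3.00


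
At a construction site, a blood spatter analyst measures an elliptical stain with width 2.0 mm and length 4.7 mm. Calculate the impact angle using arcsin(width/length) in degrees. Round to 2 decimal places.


Blood spatter impact angle calculation:
width / length = 2.0 / 4.7 = 0.425532
angle = arcsin(0.425532)
angle = 25.18 degrees

25.18


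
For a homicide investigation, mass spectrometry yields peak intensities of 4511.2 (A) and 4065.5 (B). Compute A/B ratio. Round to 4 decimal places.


Spectral peak ratio:
Peak A = 4511.2 counts
Peak B = 4065.5 counts
Ratio = 4511.2 / 4065.5 = 1.1096

1.1096


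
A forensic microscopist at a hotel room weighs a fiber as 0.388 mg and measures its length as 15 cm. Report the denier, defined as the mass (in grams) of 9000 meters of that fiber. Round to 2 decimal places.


Denier calculation:
Mass in grams = 0.388 mg / 1000 = 0.000388 g
Length in meters = 15 cm / 100 = 0.15 m
Linear density = mass / length = 0.000388 / 0.15 = 0.00258667 g/m
Denier = (g/m) * 9000 = 0.00258667 * 9000 = 23.28

23.28


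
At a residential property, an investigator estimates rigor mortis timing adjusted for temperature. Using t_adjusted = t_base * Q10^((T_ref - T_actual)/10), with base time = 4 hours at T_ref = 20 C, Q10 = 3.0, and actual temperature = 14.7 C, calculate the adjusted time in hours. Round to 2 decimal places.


Rigor mortis time adjustment:
Exponent = (T_ref - T_actual) / 10 = (20 - 14.7) / 10 = 0.53
Q10 factor = 3.0^0.53 = 1.79009
t_adjusted = 4 * 1.79009 = 7.16 hours

7.16


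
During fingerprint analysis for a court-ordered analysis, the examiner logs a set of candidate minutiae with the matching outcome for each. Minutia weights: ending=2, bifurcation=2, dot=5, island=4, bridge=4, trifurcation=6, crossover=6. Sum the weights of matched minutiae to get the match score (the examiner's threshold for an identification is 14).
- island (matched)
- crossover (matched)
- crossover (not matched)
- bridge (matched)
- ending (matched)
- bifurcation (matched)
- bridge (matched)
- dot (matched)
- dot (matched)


Weighted minutiae match score:
  island: matched, +4 (running total 4)
  crossover: matched, +6 (running total 10)
  crossover: not matched, +0
  bridge: matched, +4 (running total 14)
  ending: matched, +2 (running total 16)
  bifurcation: matched, +2 (running total 18)
  bridge: matched, +4 (running total 22)
  dot: matched, +5 (running total 27)
  dot: matched, +5 (running total 32)
Total score = 32
Threshold = 14; verdict = identification

32


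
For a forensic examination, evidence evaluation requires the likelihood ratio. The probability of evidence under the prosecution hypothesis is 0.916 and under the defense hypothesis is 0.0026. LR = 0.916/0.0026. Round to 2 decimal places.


Likelihood ratio calculation:
LR = P(E|Hp) / P(E|Hd)
LR = 0.916 / 0.0026
LR = 352.31

352.31


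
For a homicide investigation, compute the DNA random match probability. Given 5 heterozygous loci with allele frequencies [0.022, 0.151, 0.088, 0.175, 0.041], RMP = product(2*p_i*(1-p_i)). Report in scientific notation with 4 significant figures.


Computing RMP for 5 loci:
Locus 1: 2 * 0.022 * 0.978 = 0.043032
Locus 2: 2 * 0.151 * 0.849 = 0.256398
Locus 3: 2 * 0.088 * 0.912 = 0.160512
Locus 4: 2 * 0.175 * 0.825 = 0.28875
Locus 5: 2 * 0.041 * 0.959 = 0.078638
RMP = 4.021e-05

4.021e-05


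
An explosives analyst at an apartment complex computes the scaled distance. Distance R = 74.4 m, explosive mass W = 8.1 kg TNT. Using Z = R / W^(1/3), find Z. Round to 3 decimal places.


Scaled distance calculation:
W^(1/3) = 8.1^(1/3) = 2.008299
Z = R / W^(1/3) = 74.4 / 2.008299
Z = 37.046 m/kg^(1/3)

37.046


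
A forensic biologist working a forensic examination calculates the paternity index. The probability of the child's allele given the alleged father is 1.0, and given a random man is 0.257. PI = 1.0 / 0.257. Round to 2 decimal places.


Paternity Index calculation:
PI = P(allele|father) / P(allele|random)
PI = 1.0 / 0.257
PI = 3.89

3.89


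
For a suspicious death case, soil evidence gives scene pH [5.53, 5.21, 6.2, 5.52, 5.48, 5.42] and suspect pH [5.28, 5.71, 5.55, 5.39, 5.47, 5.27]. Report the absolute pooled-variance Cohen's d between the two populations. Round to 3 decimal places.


Pooled-variance Cohen's d for soil pH comparison:
Scene mean = 33.36 / 6 = 5.56
Suspect mean = 32.67 / 6 = 5.445
Scene sample variance s_s^2 = 0.11212
Suspect sample variance s_c^2 = 0.02855
Pooled variance = ((n_s-1)*s_s^2 + (n_c-1)*s_c^2) / (n_s + n_c - 2) = 0.070335
Pooled SD = sqrt(0.070335) = 0.265207
Mean difference = 0.115
|d| = |0.115| / 0.265207 = 0.434

0.434


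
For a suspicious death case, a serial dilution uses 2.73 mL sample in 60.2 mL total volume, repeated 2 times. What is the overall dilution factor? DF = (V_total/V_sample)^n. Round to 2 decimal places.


Dilution factor calculation:
Single dilution = V_total / V_sample = 60.2 / 2.73 ≈ 22.051282
Number of dilutions = 2
Total DF = (60.2 / 2.73)^2 (full precision, rounded at the end) = 486.26

486.26


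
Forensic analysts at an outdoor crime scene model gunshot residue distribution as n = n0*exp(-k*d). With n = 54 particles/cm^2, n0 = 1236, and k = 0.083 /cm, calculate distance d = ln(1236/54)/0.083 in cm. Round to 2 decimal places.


GSR distance calculation:
n0/n = 1236 / 54 = 22.888889
ln(n0/n) = 3.130652
d = 3.130652 / 0.083 = 37.72 cm

37.72


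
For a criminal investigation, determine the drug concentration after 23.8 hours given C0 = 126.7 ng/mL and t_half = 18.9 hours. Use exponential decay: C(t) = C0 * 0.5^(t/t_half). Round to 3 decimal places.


Drug concentration decay:
Number of half-lives = t / t_half = 23.8 / 18.9 = 1.259259
Decay factor = 0.5^1.259259 = 0.41775847
C(t) = 126.7 * 0.41775847 = 52.930 ng/mL

52.930


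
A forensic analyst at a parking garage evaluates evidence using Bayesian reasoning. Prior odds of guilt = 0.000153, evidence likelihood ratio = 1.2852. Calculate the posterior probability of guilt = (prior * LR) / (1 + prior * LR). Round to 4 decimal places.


Bayesian evidence evaluation:
Posterior odds = prior_odds * LR = 0.000153 * 1.2852 = 0.0001966356
Posterior probability = posterior_odds / (1 + posterior_odds)
= 0.0001966356 / (1 + 0.0001966356)
= 0.0001966356 / 1.0001966356
= 0.0002

0.0002


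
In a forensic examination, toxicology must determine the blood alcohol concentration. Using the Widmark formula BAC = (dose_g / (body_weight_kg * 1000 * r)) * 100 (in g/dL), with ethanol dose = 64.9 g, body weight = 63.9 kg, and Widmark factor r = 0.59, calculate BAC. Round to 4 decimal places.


Applying the Widmark formula:
BAC = (dose_g / (body_wt * 1000 * r)) * 100
Denominator = 63.9 * 1000 * 0.59 = 37701
BAC = (64.9 / 37701) * 100
BAC = 0.1721 g/dL

0.1721


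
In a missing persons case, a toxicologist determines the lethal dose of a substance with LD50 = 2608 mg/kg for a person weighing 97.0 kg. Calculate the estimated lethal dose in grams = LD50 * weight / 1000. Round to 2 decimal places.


Lethal dose calculation:
Lethal dose = LD50 * body_weight / 1000
= 2608 * 97.0 / 1000
= 252976 / 1000
= 252.98 g

252.98


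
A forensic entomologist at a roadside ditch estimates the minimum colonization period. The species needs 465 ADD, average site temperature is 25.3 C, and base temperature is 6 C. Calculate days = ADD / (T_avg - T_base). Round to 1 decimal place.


Insect development time:
Effective temperature = avg_temp - T_base = 25.3 - 6 = 19.3 C
Days = ADD / effective_temp = 465 / 19.3 = 24.1 days

24.1


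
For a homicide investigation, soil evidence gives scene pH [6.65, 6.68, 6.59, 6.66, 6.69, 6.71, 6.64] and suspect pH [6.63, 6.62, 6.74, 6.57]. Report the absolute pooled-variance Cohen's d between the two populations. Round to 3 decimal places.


Pooled-variance Cohen's d for soil pH comparison:
Scene mean = 46.62 / 7 = 6.66
Suspect mean = 26.56 / 4 = 6.64
Scene sample variance s_s^2 = 0.001533
Suspect sample variance s_c^2 = 0.005133
Pooled variance = ((n_s-1)*s_s^2 + (n_c-1)*s_c^2) / (n_s + n_c - 2) = 0.002733
Pooled SD = sqrt(0.002733) = 0.052278
Mean difference = 0.02
|d| = |0.02| / 0.052278 = 0.383

0.383


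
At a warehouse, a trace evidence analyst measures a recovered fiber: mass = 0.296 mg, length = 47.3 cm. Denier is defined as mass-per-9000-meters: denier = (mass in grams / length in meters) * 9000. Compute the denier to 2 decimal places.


Denier calculation:
Mass in grams = 0.296 mg / 1000 = 0.000296 g
Length in meters = 47.3 cm / 100 = 0.473 m
Linear density = mass / length = 0.000296 / 0.473 = 0.00062579 g/m
Denier = (g/m) * 9000 = 0.00062579 * 9000 = 5.63

5.63


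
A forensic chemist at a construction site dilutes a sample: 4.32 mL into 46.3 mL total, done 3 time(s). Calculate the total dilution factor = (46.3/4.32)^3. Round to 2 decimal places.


Dilution factor calculation:
Single dilution = V_total / V_sample = 46.3 / 4.32 ≈ 10.717593
Number of dilutions = 3
Total DF = (46.3 / 4.32)^3 (full precision, rounded at the end) = 1231.10

1231.10


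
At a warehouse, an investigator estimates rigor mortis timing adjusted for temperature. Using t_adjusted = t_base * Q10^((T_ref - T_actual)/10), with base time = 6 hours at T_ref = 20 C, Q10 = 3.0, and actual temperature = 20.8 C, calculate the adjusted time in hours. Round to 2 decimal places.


Rigor mortis time adjustment:
Exponent = (T_ref - T_actual) / 10 = (20 - 20.8) / 10 = -0.08
Q10 factor = 3.0^-0.08 = 0.91586
t_adjusted = 6 * 0.91586 = 5.50 hours

5.50


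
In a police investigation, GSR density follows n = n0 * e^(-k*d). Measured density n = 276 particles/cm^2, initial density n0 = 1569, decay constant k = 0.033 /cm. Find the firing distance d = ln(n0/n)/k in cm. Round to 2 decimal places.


GSR distance calculation:
n0/n = 1569 / 276 = 5.684783
ln(n0/n) = 1.737793
d = 1.737793 / 0.033 = 52.66 cm

52.66


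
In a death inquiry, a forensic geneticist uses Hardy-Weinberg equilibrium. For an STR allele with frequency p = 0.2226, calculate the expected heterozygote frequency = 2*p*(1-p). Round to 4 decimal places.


Hardy-Weinberg heterozygote frequency:
q = 1 - p = 1 - 0.2226 = 0.7774
2pq = 2 * 0.2226 * 0.7774 = 0.3461

0.3461


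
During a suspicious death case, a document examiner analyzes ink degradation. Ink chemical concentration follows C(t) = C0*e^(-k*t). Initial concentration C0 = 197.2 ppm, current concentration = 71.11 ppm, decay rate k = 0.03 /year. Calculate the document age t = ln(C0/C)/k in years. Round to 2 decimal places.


Document age estimation:
C0/C = 197.2 / 71.11 = 2.773168
ln(C0/C) = 1.01999
t = 1.01999 / 0.03 = 34.00 years

34.00


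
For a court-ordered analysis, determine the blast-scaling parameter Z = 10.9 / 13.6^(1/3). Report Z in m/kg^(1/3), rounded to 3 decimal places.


Scaled distance calculation:
W^(1/3) = 13.6^(1/3) = 2.386966
Z = R / W^(1/3) = 10.9 / 2.386966
Z = 4.566 m/kg^(1/3)

4.566


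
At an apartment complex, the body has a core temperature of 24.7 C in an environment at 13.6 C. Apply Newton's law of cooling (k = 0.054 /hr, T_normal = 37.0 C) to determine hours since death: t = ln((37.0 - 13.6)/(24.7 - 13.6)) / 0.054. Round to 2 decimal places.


Using Newton's law of cooling:
t = ln((T_normal - T_ambient) / (T_body - T_ambient)) / k
T_normal - T_ambient = 23.4
T_body - T_ambient = 11.1
Ratio = 2.108108
ln(ratio) = 0.745791
t = 0.745791 / 0.054 = 13.81 hours

13.81


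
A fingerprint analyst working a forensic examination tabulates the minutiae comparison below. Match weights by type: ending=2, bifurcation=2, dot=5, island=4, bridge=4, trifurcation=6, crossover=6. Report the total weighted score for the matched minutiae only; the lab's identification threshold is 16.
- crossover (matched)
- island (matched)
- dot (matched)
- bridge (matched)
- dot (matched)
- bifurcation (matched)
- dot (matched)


Weighted minutiae match score:
  crossover: matched, +6 (running total 6)
  island: matched, +4 (running total 10)
  dot: matched, +5 (running total 15)
  bridge: matched, +4 (running total 19)
  dot: matched, +5 (running total 24)
  bifurcation: matched, +2 (running total 26)
  dot: matched, +5 (running total 31)
Total score = 31
Threshold = 16; verdict = identification

31


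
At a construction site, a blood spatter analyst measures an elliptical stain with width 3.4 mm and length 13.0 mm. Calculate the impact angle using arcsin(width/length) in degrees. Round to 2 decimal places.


Blood spatter impact angle calculation:
width / length = 3.4 / 13.0 = 0.261538
angle = arcsin(0.261538)
angle = 15.16 degrees

15.16


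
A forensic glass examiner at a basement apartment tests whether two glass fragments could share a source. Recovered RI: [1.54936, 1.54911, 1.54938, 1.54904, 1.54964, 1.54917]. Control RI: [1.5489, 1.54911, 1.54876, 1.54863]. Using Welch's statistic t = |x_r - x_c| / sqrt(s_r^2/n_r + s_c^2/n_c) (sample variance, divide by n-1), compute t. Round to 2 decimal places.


Welch's t-criterion for glass RI comparison:
Recovered mean = sum / n_r = 9.2957 / 6 = 1.5492833
Control mean = sum / n_c = 6.1954 / 4 = 1.54885
Recovered sample variance s_r^2 = 4.89067e-08
Control sample variance s_c^2 = 4.22e-08
Welch SE (unpooled) = sqrt(s_r^2/n_r + s_c^2/n_c) = sqrt(8.15111e-09 + 1.055e-08) = sqrt(1.87011e-08) = 0.000136752
|mean_r - mean_c| = 0.000433333
t = 0.000433333 / 0.000136752 = 3.17

3.17


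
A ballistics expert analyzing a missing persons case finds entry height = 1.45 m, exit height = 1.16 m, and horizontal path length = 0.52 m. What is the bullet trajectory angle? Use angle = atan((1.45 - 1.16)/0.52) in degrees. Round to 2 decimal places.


Bullet trajectory angle:
Height difference = 1.45 - 1.16 = 0.29 m
angle = atan(0.29 / 0.52)
angle = atan(0.557692)
angle = 29.15 degrees

29.15


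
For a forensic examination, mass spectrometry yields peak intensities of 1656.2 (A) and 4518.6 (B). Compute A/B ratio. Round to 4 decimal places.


Spectral peak ratio:
Peak A = 1656.2 counts
Peak B = 4518.6 counts
Ratio = 1656.2 / 4518.6 = 0.3665

0.3665


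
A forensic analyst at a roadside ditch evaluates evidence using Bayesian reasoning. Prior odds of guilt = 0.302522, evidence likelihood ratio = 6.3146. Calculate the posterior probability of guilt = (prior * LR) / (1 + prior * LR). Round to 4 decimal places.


Bayesian evidence evaluation:
Posterior odds = prior_odds * LR = 0.302522 * 6.3146 = 1.910305
Posterior probability = posterior_odds / (1 + posterior_odds)
= 1.910305 / (1 + 1.910305)
= 1.910305 / 2.910305
= 0.6564

0.6564
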